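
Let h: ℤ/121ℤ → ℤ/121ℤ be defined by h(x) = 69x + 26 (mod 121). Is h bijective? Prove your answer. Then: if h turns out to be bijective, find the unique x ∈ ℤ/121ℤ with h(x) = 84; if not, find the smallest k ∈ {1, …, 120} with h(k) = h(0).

Recall: injectivity means: for all s, t in the domain, h(s) = h(t) implies s = t.
Suppose h(s) = h(t) in ℤ/121ℤ. Then 69s + 26 ≡ 69t + 26 (mod 121), thus 69(s − t) ≡ 0 (mod 121).
Since gcd(69, 121) = 1, 69 is invertible modulo 121, thus s − t ≡ 0 (mod 121), i.e. s = t.
We now compute 69⁻¹ mod 121 explicitly. Euclid's algorithm: 121 = 1·69 + 52, 69 = 1·52 + 17, 52 = 3·17 + 1; back-substituting gives 1 = 114·69 − 65·121, so 69⁻¹ ≡ 114 (mod 121).
For any y ∈ ℤ/121ℤ, x = 114(y − 26) mod 121 satisfies h(x) = 69·114(y − 26) + 26 ≡ y (since 69·114 ≡ 1 mod 121). So every y has a preimage.
So h is bijective.
Since h is bijective, we compute h⁻¹(84): solve 69x + 26 ≡ 84 (mod 121), i.e. 69x ≡ 58 (mod 121).
Multiplying by 69⁻¹ = 114 gives x ≡ 114·58 = 6612 = 54·121 + 78 ≡ 78 (mod 121).
Check: h(78) = 69·78 + 26 = 5408 = 44·121 + 84 ≡ 84 (mod 121).

78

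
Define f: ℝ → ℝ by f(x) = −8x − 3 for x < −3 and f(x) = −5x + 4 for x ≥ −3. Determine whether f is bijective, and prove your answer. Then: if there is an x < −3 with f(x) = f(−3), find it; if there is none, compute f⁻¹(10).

Both pieces are strictly decreasing (slopes −8 and −5), so each is injective on its own interval.
The left piece maps (−∞, −3) onto (21, ∞); the right piece maps [−3, ∞) onto (−∞, 19].
The images leave a gap (21 has no preimage), so f is not surjective, hence not bijective.
Because the two images are disjoint, no x < −3 has f(x) = f(−3), so we compute f⁻¹(10): 10 lies in (−∞, 19], so solve −5x + 4 = 10: x = (10 − 4)/(−5) = −6/5.

-6/5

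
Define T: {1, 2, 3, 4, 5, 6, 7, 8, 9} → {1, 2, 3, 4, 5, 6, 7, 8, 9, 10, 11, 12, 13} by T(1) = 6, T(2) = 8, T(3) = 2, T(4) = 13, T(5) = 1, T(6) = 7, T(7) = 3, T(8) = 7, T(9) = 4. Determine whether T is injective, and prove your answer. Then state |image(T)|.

T(6) = 7 = T(8) with 6 ≠ 8, so T is not injective.
The image of T is {1, 2, 3, 4, 6, 7, 8, 13}, which has 8 elements.

8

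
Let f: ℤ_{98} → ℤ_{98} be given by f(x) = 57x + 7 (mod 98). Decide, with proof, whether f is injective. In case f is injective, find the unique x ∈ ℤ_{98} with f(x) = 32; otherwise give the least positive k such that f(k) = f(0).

By definition, injectivity means: for all s, t in the domain, f(s) = f(t) implies s = t.
If f(s) = f(t), then 57s ≡ 57t (mod 98). Because gcd(57, 98) = 1, we may cancel 57 to get s ≡ t (mod 98).
So f is injective.
We now compute 57⁻¹ mod 98 explicitly. Euclid's algorithm: 98 = 1·57 + 41, 57 = 1·41 + 16, 41 = 2·16 + 9, 16 = 1·9 + 7, 9 = 1·7 + 2, 7 = 3·2 + 1; back-substituting gives 1 = 43·57 − 25·98, so 57⁻¹ ≡ 43 (mod 98).
Since f is injective, we compute f⁻¹(32): solve 57x + 7 ≡ 32 (mod 98), i.e. 57x ≡ 25 (mod 98).
Multiplying by 57⁻¹ = 43 gives x ≡ 43·25 = 1075 = 10·98 + 95 ≡ 95 (mod 98).
Check: f(95) = 57·95 + 7 = 5422 = 55·98 + 32 ≡ 32 (mod 98).

95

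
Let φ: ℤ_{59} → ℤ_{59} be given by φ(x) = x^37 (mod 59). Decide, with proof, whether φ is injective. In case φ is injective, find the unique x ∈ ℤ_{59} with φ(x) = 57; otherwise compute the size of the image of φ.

Since 59 is prime, the nonzero elements of ℤ_{59} form a cyclic group of order 58.
As gcd(37, 58) = 1, raising to the 37th power is a bijection on this group: if a^37 ≡ b^37 then (ab^{−1})^37 = 1, and the only element of order dividing gcd(37, 58) = 1 is 1, so a = b.
With φ(0) = 0 this makes φ injective on all of ℤ_{59}, hence bijective (finite equal-size domain and codomain). In particular φ is injective.
Since φ is injective, we find the preimage of 57. The inverse of x ↦ x^37 on (ℤ_{59})^× is x ↦ x^11, because 37·11 = 407 = 7·58 + 1 ≡ 1 (mod 58) and x^{58} = 1 for x ≠ 0 (Fermat). So φ⁻¹(57) = 57^11 mod 59.
Repeated squaring mod 59: 57^1 ≡ 57, 57^2 ≡ 57² = 3249 ≡ 4, 57^4 ≡ 4² = 16, 57^8 ≡ 16² = 256 ≡ 20. Since 11 = 8 + 2 + 1, 57^11 ≡ 20·4·57: 20·4 = 80 ≡ 21, then 21·57 = 1197 ≡ 17. So 57^11 ≡ 17 (mod 59).
Hence φ⁻¹(57) = 17.

17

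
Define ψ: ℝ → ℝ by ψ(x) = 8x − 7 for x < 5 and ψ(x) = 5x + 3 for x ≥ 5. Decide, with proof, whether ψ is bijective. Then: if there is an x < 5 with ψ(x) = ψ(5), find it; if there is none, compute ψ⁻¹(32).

Both pieces are strictly increasing (slopes 8 and 5), so each is injective on its own interval.
The left piece maps (−∞, 5) onto (−∞, 33); the right piece maps [5, ∞) onto [28, ∞).
These images overlap. In particular ψ(5) = 28 (right piece), and solving 8x − 7 = 28 on the left piece gives x = 35/8 < 5.
So ψ(35/8) = ψ(5) with 35/8 ≠ 5, and ψ is not injective, hence not bijective. This x = 35/8 is the requested value below 5.

35/8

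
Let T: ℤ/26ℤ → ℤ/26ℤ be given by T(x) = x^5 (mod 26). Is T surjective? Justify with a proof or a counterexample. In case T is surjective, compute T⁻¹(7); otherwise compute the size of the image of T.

Computing x^5 mod 26 for each x (by repeated squaring, reducing mod 26 at every step), the values T(0), T(1), …, T(25) are: 0, 1, 6, 9, 10, 5, 2, 11, 8, 3, 4, 7, 12, 13, 14, 19, 22, 23, 18, 15, 24, 21, 16, 17, 20, 25.
Every element of ℤ/26ℤ appears exactly once in this list, so T is a bijection, and in particular surjective.
Since T is surjective, we read off the preimage of 7 from the same table: T(11) = 7, so T⁻¹(7) = 11.

11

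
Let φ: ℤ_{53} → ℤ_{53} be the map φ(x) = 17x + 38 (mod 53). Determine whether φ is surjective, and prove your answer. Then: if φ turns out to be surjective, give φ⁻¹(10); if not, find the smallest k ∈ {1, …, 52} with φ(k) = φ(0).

Since gcd(17, 53) = 1, 17 is invertible modulo 53. Euclid's algorithm: 53 = 3·17 + 2, 17 = 8·2 + 1; back-substituting gives 1 = 25·17 − 8·53, so 17⁻¹ ≡ 25 (mod 53).
For any y ∈ ℤ_{53}, x = 25(y − 38) mod 53 satisfies φ(x) = 17·25(y − 38) + 38 ≡ y (since 17·25 ≡ 1 mod 53). So every y has a preimage.
Hence φ is surjective.
Since φ is surjective, we find φ⁻¹(10): we need 17x ≡ 10 − 38 ≡ 25 (mod 53). Using 17⁻¹ = 25: x ≡ 25·25 = 625 = 11·53 + 42, so x = 42.
Check: φ(42) = 17·42 + 38 = 752 = 14·53 + 10 ≡ 10 (mod 53).

42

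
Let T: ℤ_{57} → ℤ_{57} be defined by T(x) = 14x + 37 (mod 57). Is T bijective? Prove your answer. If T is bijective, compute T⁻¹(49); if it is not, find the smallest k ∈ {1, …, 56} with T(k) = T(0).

If T(u) = T(v), then 14u ≡ 14v (mod 57). Because gcd(14, 57) = 1, we may cancel 14 to get u ≡ v (mod 57).
We now compute 14⁻¹ mod 57 explicitly. Euclid's algorithm: 57 = 4·14 + 1; back-substituting gives 1 = 53·14 − 13·57, so 14⁻¹ ≡ 53 (mod 57).
For any y ∈ ℤ_{57}, x = 53(y − 37) mod 57 satisfies T(x) = 14·53(y − 37) + 37 ≡ y (since 14·53 ≡ 1 mod 57). So every y has a preimage.
Therefore T is bijective.
Since T is bijective, we compute T⁻¹(49): solve 14x + 37 ≡ 49 (mod 57), i.e. 14x ≡ 12 (mod 57).
Multiplying by 14⁻¹ = 53 gives x ≡ 53·12 = 636 = 11·57 + 9 ≡ 9 (mod 57).
Check: T(9) = 14·9 + 37 = 163 = 2·57 + 49 ≡ 49 (mod 57).

9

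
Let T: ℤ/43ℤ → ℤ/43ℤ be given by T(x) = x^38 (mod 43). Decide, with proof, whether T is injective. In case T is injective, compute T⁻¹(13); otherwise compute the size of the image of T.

22

T(21): Repeated squaring mod 43: 21^1 ≡ 21, 21^2 ≡ 21² = 441 ≡ 11, 21^4 ≡ 11² = 121 ≡ 35, 21^8 ≡ 35² = 1225 ≡ 21, 21^16 ≡ 21² = 441 ≡ 11, 21^32 ≡ 11² = 121 ≡ 35. Since 38 = 32 + 4 + 2, 21^38 ≡ 35·35·11: 35·35 = 1225 ≡ 21, then 21·11 = 231 ≡ 16. So 21^38 ≡ 16 (mod 43).
T(22): Repeated squaring mod 43: 22^1 ≡ 22, 22^2 ≡ 22² = 484 ≡ 11, 22^4 ≡ 11² = 121 ≡ 35, 22^8 ≡ 35² = 1225 ≡ 21, 22^16 ≡ 21² = 441 ≡ 11, 22^32 ≡ 11² = 121 ≡ 35. Since 38 = 32 + 4 + 2, 22^38 ≡ 35·35·11: 35·35 = 1225 ≡ 21, then 21·11 = 231 ≡ 16. So 22^38 ≡ 16 (mod 43).
So T(21) = T(22) = 16 while 21 ≠ 22, hence T is not injective.
Since T is not injective, we determine |image(T)|. Computing x^38 mod 43 for each x (by repeated squaring, reducing mod 43 at every step), the values T(0), T(1), …, T(42) are: 0, 1, 35, 17, 21, 15, 36, 6, 4, 31, 9, 41, 13, 24, 38, 40, 11, 23, 10, 25, 14, 16, 16, 14, 25, 10, 23, 11, 40, 38, 24, 13, 41, 9, 31, 4, 6, 36, 15, 21, 17, 35, 1.
The distinct values are {0, 1, 4, 6, 9, 10, 11, 13, 14, 15, 16, 17, 21, 23, 24, 25, 31, 35, 36, 38, 40, 41}; there are 22 of them.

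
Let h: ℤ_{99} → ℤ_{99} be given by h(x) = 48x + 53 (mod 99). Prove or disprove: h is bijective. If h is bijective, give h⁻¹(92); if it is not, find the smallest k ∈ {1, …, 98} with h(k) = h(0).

Recall: h is injective if h(u) = h(v) implies u = v.
We have gcd(48, 99) = 3 > 1. Taking u = 0 and v = 33: h(0) = 53 and h(33) = 48·33 + 53 = 1637 ≡ 53 (mod 99).
So h(0) = h(33) while 0 ≠ 33, so h is not injective, hence not bijective.
Since h is not bijective, we find the least positive k with h(k) = h(0): this means 48k ≡ 0 (mod 99), i.e. 99 ∣ 48k. Since gcd(48, 99) = 3, dividing through by 3 this holds exactly when 33 ∣ 16k, and as gcd(16, 33) = 1, exactly when 33 ∣ k.
The smallest positive such k is 33.

33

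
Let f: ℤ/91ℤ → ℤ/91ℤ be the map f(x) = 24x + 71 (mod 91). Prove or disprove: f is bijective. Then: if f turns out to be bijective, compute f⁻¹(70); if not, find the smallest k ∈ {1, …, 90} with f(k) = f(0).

72

Recall: f is injective if f(s) = f(t) implies s = t.
If f(s) = f(t), then 24s ≡ 24t (mod 91). Because gcd(24, 91) = 1, we may cancel 24 to get s ≡ t (mod 91).
We now compute 24⁻¹ mod 91 explicitly. Euclid's algorithm: 91 = 3·24 + 19, 24 = 1·19 + 5, 19 = 3·5 + 4, 5 = 1·4 + 1; back-substituting gives 1 = 19·24 − 5·91, so 24⁻¹ ≡ 19 (mod 91).
Then y ↦ 19(y − 71) is a two-sided inverse to f, so every y ∈ ℤ/91ℤ has a preimage.
Thus f is bijective.
Since f is bijective, we compute f⁻¹(70): solve 24x + 71 ≡ 70 (mod 91), i.e. 24x ≡ 90 (mod 91).
Multiplying by 24⁻¹ = 19 gives x ≡ 19·90 = 1710 = 18·91 + 72 ≡ 72 (mod 91).
Check: f(72) = 24·72 + 71 = 1799 = 19·91 + 70 ≡ 70 (mod 91).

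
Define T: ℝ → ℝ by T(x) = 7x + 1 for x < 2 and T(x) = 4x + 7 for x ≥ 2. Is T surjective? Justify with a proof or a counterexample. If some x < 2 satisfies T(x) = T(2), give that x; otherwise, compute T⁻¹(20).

Both pieces are strictly increasing (slopes 7 and 4), so each is injective on its own interval.
The left piece maps (−∞, 2) onto (−∞, 15); the right piece maps [2, ∞) onto [15, ∞).
These images together cover ℝ, so T is surjective.
Because the two images are disjoint, no x < 2 has T(x) = T(2), so we compute T⁻¹(20): 20 lies in [15, ∞), so solve 4x + 7 = 20: x = (20 − 7)/4 = 13/4.

13/4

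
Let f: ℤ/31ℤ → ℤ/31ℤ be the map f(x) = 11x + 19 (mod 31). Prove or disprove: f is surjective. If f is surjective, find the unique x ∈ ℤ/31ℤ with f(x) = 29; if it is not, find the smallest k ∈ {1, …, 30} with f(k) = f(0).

Recall that f is surjective if every y in the codomain equals f(x) for some x in the domain.
Since gcd(11, 31) = 1, 11 is invertible modulo 31. Euclid's algorithm: 31 = 2·11 + 9, 11 = 1·9 + 2, 9 = 4·2 + 1; back-substituting gives 1 = 17·11 − 6·31, so 11⁻¹ ≡ 17 (mod 31).
For any y ∈ ℤ/31ℤ, x = 17(y − 19) mod 31 satisfies f(x) = 11·17(y − 19) + 19 ≡ y (since 11·17 ≡ 1 mod 31). So every y has a preimage.
So f is surjective.
Since f is surjective, we compute f⁻¹(29): solve 11x + 19 ≡ 29 (mod 31), i.e. 11x ≡ 10 (mod 31).
Multiplying by 11⁻¹ = 17 gives x ≡ 17·10 = 170 = 5·31 + 15 ≡ 15 (mod 31).
Check: f(15) = 11·15 + 19 = 184 = 5·31 + 29 ≡ 29 (mod 31).

15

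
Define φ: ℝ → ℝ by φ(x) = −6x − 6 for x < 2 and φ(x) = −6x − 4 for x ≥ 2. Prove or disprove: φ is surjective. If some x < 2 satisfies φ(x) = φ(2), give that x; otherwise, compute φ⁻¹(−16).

Both pieces are strictly decreasing (slopes −6 and −6), so each is injective on its own interval.
The left piece maps (−∞, 2) onto (−18, ∞); the right piece maps [2, ∞) onto (−∞, −16].
The union (−18, ∞) ∪ (−∞, −16] covers ℝ, so φ is surjective.
For the follow-up: the images overlap, so an x < 2 with φ(x) = φ(2) exists. φ(2) = −16; solving −6x − 6 = −16 for x < 2 gives x = (−16 + 6)/(−6) = 5/3.

5/3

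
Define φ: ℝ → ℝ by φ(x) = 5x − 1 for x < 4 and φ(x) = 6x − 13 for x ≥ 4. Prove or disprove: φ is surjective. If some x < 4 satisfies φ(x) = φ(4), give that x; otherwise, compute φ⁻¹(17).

Both pieces are strictly increasing (slopes 5 and 6), so each is injective on its own interval.
The left piece maps (−∞, 4) onto (−∞, 19); the right piece maps [4, ∞) onto [11, ∞).
The union (−∞, 19) ∪ [11, ∞) covers ℝ, so φ is surjective.
For the follow-up: the images overlap, so an x < 4 with φ(x) = φ(4) exists. φ(4) = 11; solving 5x − 1 = 11 for x < 4 gives x = (11 + 1)/5 = 12/5.

12/5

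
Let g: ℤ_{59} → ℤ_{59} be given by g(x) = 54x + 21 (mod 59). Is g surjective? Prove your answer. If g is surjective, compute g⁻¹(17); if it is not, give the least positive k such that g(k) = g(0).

Since gcd(54, 59) = 1, 54 is invertible modulo 59. Euclid's algorithm: 59 = 1·54 + 5, 54 = 10·5 + 4, 5 = 1·4 + 1; back-substituting gives 1 = 47·54 − 43·59, so 54⁻¹ ≡ 47 (mod 59).
For any y ∈ ℤ_{59}, x = 47(y − 21) mod 59 satisfies g(x) = 54·47(y − 21) + 21 ≡ y (since 54·47 ≡ 1 mod 59). So every y has a preimage.
Thus g is surjective.
Since g is surjective, we compute g⁻¹(17): solve 54x + 21 ≡ 17 (mod 59), i.e. 54x ≡ 55 (mod 59).
Multiplying by 54⁻¹ = 47 gives x ≡ 47·55 = 2585 = 43·59 + 48 ≡ 48 (mod 59).
Check: g(48) = 54·48 + 21 = 2613 = 44·59 + 17 ≡ 17 (mod 59).

48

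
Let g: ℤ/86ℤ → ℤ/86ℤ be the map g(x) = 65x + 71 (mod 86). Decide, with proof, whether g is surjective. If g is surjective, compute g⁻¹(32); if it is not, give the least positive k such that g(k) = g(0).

51

By definition, surjectivity means every element of the codomain has a preimage under g.
Since gcd(65, 86) = 1, 65 is invertible modulo 86. Euclid's algorithm: 86 = 1·65 + 21, 65 = 3·21 + 2, 21 = 10·2 + 1; back-substituting gives 1 = 45·65 − 34·86, so 65⁻¹ ≡ 45 (mod 86).
Then y ↦ 45(y − 71) is a two-sided inverse to g, so every y ∈ ℤ/86ℤ has a preimage.
Hence g is surjective.
Since g is surjective, we find g⁻¹(32): we need 65x ≡ 32 − 71 ≡ 47 (mod 86). Using 65⁻¹ = 45: x ≡ 45·47 = 2115 = 24·86 + 51, so x = 51.
Check: g(51) = 65·51 + 71 = 3386 = 39·86 + 32 ≡ 32 (mod 86).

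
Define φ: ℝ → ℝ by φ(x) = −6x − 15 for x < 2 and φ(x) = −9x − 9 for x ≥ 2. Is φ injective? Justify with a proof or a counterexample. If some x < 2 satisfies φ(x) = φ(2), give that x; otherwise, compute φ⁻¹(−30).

Both pieces are strictly decreasing (slopes −6 and −9), so each is injective on its own interval.
The left piece maps (−∞, 2) onto (−27, ∞); the right piece maps [2, ∞) onto (−∞, −27].
These images are disjoint, so no value is attained by both pieces. Hence φ is injective.
Because the two images are disjoint, no x < 2 has φ(x) = φ(2), so we compute φ⁻¹(−30): −30 lies in (−∞, −27], so solve −9x − 9 = −30: x = (−30 + 9)/(−9) = 7/3.

7/3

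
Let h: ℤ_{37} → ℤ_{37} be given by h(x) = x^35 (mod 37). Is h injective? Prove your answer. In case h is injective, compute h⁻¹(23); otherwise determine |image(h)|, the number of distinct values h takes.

29

Since 37 is prime, the nonzero elements of ℤ_{37} form a cyclic group of order 36.
As gcd(35, 36) = 1, raising to the 35th power is a bijection on this group: if x_1^35 ≡ x_2^35 then (x_1x_2^{−1})^35 = 1, and the only element of order dividing gcd(35, 36) = 1 is 1, so x_1 = x_2.
With h(0) = 0 this makes h injective on all of ℤ_{37}, hence bijective (finite equal-size domain and codomain). In particular h is injective.
Since h is injective, we find the preimage of 23. The inverse of x ↦ x^35 on (ℤ_{37})^× is x ↦ x^35, because 35·35 = 1225 = 34·36 + 1 ≡ 1 (mod 36) and x^{36} = 1 for x ≠ 0 (Fermat). So h⁻¹(23) = 23^35 mod 37.
Repeated squaring mod 37: 23^1 ≡ 23, 23^2 ≡ 23² = 529 ≡ 11, 23^4 ≡ 11² = 121 ≡ 10, 23^8 ≡ 10² = 100 ≡ 26, 23^16 ≡ 26² = 676 ≡ 10, 23^32 ≡ 10² = 100 ≡ 26. Since 35 = 32 + 2 + 1, 23^35 ≡ 26·11·23: 26·11 = 286 ≡ 27, then 27·23 = 621 ≡ 29. So 23^35 ≡ 29 (mod 37).
Hence h⁻¹(23) = 29.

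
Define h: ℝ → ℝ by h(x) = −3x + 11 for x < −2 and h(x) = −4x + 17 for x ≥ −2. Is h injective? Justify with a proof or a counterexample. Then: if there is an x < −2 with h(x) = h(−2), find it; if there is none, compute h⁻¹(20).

Both pieces are strictly decreasing (slopes −3 and −4), so each is injective on its own interval.
The left piece maps (−∞, −2) onto (17, ∞); the right piece maps [−2, ∞) onto (−∞, 25].
These images overlap. In particular h(−2) = 25 (right piece), and solving −3x + 11 = 25 on the left piece gives x = −14/3 < −2.
So h(−14/3) = h(−2) with −14/3 ≠ −2, and h is not injective. This x = −14/3 is the requested value below −2.

-14/3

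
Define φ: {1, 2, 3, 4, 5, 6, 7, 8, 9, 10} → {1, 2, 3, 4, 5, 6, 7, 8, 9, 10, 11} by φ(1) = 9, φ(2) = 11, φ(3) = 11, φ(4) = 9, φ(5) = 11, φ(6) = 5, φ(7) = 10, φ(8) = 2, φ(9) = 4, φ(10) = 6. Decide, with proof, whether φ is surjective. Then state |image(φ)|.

7

No element maps to 1, so φ is not surjective.
The image of φ is {2, 4, 5, 6, 9, 10, 11}, which has 7 elements.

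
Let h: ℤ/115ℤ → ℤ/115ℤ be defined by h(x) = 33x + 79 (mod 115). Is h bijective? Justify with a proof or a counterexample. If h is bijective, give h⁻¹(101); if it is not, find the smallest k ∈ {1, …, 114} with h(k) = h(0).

Suppose h(x_1) = h(x_2) in ℤ/115ℤ. Then 33x_1 + 79 ≡ 33x_2 + 79 (mod 115), thus 33(x_1 − x_2) ≡ 0 (mod 115).
Since gcd(33, 115) = 1, 33 is invertible modulo 115, therefore x_1 − x_2 ≡ 0 (mod 115), i.e. x_1 = x_2.
We now compute 33⁻¹ mod 115 explicitly. Euclid's algorithm: 115 = 3·33 + 16, 33 = 2·16 + 1; back-substituting gives 1 = 7·33 − 2·115, so 33⁻¹ ≡ 7 (mod 115).
For any y ∈ ℤ/115ℤ, x = 7(y − 79) mod 115 satisfies h(x) = 33·7(y − 79) + 79 ≡ y (since 33·7 ≡ 1 mod 115). So every y has a preimage.
Thus h is bijective.
Since h is bijective, we compute h⁻¹(101): solve 33x + 79 ≡ 101 (mod 115), i.e. 33x ≡ 22 (mod 115).
Multiplying by 33⁻¹ = 7 gives x ≡ 7·22 = 154 = 1·115 + 39 ≡ 39 (mod 115).
Check: h(39) = 33·39 + 79 = 1366 = 11·115 + 101 ≡ 101 (mod 115).

39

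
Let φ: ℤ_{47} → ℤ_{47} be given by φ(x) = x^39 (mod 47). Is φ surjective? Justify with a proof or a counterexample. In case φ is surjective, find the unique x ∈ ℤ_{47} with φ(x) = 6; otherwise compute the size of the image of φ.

34

Since 47 is prime, the nonzero elements of ℤ_{47} form a cyclic group of order 46.
As gcd(39, 46) = 1, raising to the 39th power is a bijection on this group: if s^39 ≡ t^39 then (st^{−1})^39 = 1, and the only element of order dividing gcd(39, 46) = 1 is 1, so s = t.
With φ(0) = 0 this makes φ injective on all of ℤ_{47}, hence bijective (finite equal-size domain and codomain). In particular φ is surjective.
Since φ is surjective, we find the preimage of 6. The inverse of x ↦ x^39 on (ℤ_{47})^× is x ↦ x^13, because 39·13 = 507 = 11·46 + 1 ≡ 1 (mod 46) and x^{46} = 1 for x ≠ 0 (Fermat). So φ⁻¹(6) = 6^13 mod 47.
Repeated squaring mod 47: 6^1 ≡ 6, 6^2 ≡ 6² = 36, 6^4 ≡ 36² = 1296 ≡ 27, 6^8 ≡ 27² = 729 ≡ 24. Since 13 = 8 + 4 + 1, 6^13 ≡ 24·27·6: 24·27 = 648 ≡ 37, then 37·6 = 222 ≡ 34. So 6^13 ≡ 34 (mod 47).
Hence φ⁻¹(6) = 34.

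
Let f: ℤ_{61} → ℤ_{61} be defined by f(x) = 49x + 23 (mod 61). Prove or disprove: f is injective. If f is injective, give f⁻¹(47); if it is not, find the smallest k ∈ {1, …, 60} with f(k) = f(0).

If f(a) = f(b), then 49a ≡ 49b (mod 61). Because gcd(49, 61) = 1, we may cancel 49 to get a ≡ b (mod 61).
Hence f is injective.
We now compute 49⁻¹ mod 61 explicitly. Euclid's algorithm: 61 = 1·49 + 12, 49 = 4·12 + 1; back-substituting gives 1 = 5·49 − 4·61, so 49⁻¹ ≡ 5 (mod 61).
Since f is injective, we compute f⁻¹(47): solve 49x + 23 ≡ 47 (mod 61), i.e. 49x ≡ 24 (mod 61).
Multiplying by 49⁻¹ = 5 gives x ≡ 5·24 = 120 = 1·61 + 59 ≡ 59 (mod 61).
Check: f(59) = 49·59 + 23 = 2914 = 47·61 + 47 ≡ 47 (mod 61).

59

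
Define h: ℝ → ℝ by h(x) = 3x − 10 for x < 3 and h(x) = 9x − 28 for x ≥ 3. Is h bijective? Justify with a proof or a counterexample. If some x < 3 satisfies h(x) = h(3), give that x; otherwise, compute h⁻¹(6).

Both pieces are strictly increasing (slopes 3 and 9), so each is injective on its own interval.
The left piece maps (−∞, 3) onto (−∞, −1); the right piece maps [3, ∞) onto [−1, ∞).
Since −1 = −1, the images partition ℝ: h is injective and surjective, hence bijective.
Because the two images are disjoint, no x < 3 has h(x) = h(3), so we compute h⁻¹(6): 6 lies in [−1, ∞), so solve 9x − 28 = 6: x = (6 + 28)/9 = 34/9.

34/9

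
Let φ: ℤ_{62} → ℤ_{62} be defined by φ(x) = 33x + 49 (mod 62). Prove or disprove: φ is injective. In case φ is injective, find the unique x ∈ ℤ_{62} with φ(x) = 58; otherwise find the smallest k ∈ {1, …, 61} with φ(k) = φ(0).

Suppose φ(s) = φ(t) in ℤ_{62}. Then 33s + 49 ≡ 33t + 49 (mod 62), thus 33(s − t) ≡ 0 (mod 62).
Since gcd(33, 62) = 1, 33 is invertible modulo 62, so s − t ≡ 0 (mod 62), i.e. s = t.
Hence φ is injective.
We now compute 33⁻¹ mod 62 explicitly. Euclid's algorithm: 62 = 1·33 + 29, 33 = 1·29 + 4, 29 = 7·4 + 1; back-substituting gives 1 = 47·33 − 25·62, so 33⁻¹ ≡ 47 (mod 62).
Since φ is injective, we find φ⁻¹(58): we need 33x ≡ 58 − 49 ≡ 9 (mod 62). Using 33⁻¹ = 47: x ≡ 47·9 = 423 = 6·62 + 51, so x = 51.
Check: φ(51) = 33·51 + 49 = 1732 = 27·62 + 58 ≡ 58 (mod 62).

51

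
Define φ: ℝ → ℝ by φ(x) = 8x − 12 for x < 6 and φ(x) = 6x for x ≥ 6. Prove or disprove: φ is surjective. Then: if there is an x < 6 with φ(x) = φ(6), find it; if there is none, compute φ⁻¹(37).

37/6

Both pieces are strictly increasing (slopes 8 and 6), so each is injective on its own interval.
The left piece maps (−∞, 6) onto (−∞, 36); the right piece maps [6, ∞) onto [36, ∞).
These images together cover ℝ, so φ is surjective.
Because the two images are disjoint, no x < 6 has φ(x) = φ(6), so we compute φ⁻¹(37): 37 lies in [36, ∞), so solve 6x = 37: x = (37 − 0)/6 = 37/6.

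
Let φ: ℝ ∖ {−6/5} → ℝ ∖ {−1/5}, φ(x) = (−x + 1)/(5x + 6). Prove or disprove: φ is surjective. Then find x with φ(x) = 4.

For any y ≠ −1/5, solving y(5x + 6) = −x + 1 for x gives a well-defined x ≠ −6/5. So φ is surjective.
Solving φ(x) = 4: cross-multiplying gives −x + 1 = 4(5x + 6), which rearranges to −21x = 23, so x = −23/21.

-23/21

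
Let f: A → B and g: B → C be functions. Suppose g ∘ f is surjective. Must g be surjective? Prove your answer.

Let c ∈ C. Since g ∘ f is surjective, some a ∈ A has g(f(a)) = c. Then b = f(a) ∈ B satisfies g(b) = c. So g is surjective.

surjective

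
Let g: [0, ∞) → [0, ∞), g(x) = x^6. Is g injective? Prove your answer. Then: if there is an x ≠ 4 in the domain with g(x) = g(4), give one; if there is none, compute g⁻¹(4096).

4

On [0, ∞), x ↦ x^6 is strictly increasing, so g(a) = g(b) forces a = b. So g is injective.
Since x ↦ x^6 is strictly increasing on [0, ∞), it is injective there, so no x ≠ 4 in the domain has g(x) = g(4). We therefore compute g⁻¹(4096) = 4096^{1/6} = 4 (indeed 4^6 = 4096).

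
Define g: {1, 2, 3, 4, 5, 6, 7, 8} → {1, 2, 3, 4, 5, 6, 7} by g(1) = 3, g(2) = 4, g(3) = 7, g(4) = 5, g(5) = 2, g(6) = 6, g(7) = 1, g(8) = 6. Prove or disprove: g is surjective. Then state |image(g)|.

7

Every element of the codomain has a preimage: 1 = g(7), 2 = g(5), 3 = g(1), 4 = g(2), 5 = g(4), 6 = g(6), 7 = g(3).
Thus g is surjective.
The image of g is {1, 2, 3, 4, 5, 6, 7}, which has 7 elements.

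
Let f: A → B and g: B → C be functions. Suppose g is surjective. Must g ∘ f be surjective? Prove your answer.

No. Take A = {0}, B = C = {0, 1, 2, 3, 4}, f(0) = 0, and g = identity (surjective).
Then (g ∘ f)(0) = 0, and 4 ∈ C has no preimage under g ∘ f, so g ∘ f is not surjective.

not surjective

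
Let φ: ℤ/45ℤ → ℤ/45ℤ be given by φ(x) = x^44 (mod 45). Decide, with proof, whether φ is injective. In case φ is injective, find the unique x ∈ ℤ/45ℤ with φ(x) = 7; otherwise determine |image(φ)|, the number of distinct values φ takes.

8

φ(3): Repeated squaring mod 45: 3^1 ≡ 3, 3^2 ≡ 3² = 9, 3^4 ≡ 9² = 81 ≡ 36, 3^8 ≡ 36² = 1296 ≡ 36, 3^16 ≡ 36² = 1296 ≡ 36, 3^32 ≡ 36² = 1296 ≡ 36. Since 44 = 32 + 8 + 4, 3^44 ≡ 36·36·36: 36·36 = 1296 ≡ 36, then 36·36 = 1296 ≡ 36. So 3^44 ≡ 36 (mod 45).
φ(6): Repeated squaring mod 45: 6^1 ≡ 6, 6^2 ≡ 6² = 36, 6^4 ≡ 36² = 1296 ≡ 36, 6^8 ≡ 36² = 1296 ≡ 36, 6^16 ≡ 36² = 1296 ≡ 36, 6^32 ≡ 36² = 1296 ≡ 36. Since 44 = 32 + 8 + 4, 6^44 ≡ 36·36·36: 36·36 = 1296 ≡ 36, then 36·36 = 1296 ≡ 36. So 6^44 ≡ 36 (mod 45).
So φ(3) = φ(6) = 36 while 3 ≠ 6, hence φ is not injective.
Since φ is not injective, we determine |image(φ)|. Computing x^44 mod 45 for each x (by repeated squaring, reducing mod 45 at every step), the values φ(0), φ(1), …, φ(44) are: 0, 1, 31, 36, 16, 25, 36, 31, 1, 36, 10, 31, 36, 16, 16, 0, 31, 1, 36, 1, 40, 36, 16, 16, 36, 40, 1, 36, 1, 31, 0, 16, 16, 36, 31, 10, 36, 1, 31, 36, 25, 16, 36, 31, 1.
The distinct values are {0, 1, 10, 16, 25, 31, 36, 40}; there are 8 of them.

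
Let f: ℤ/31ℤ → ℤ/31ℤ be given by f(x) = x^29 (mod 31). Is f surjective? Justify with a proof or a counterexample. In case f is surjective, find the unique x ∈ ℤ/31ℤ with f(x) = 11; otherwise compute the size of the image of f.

17

Since 31 is prime, the nonzero elements of ℤ/31ℤ form a cyclic group of order 30.
As gcd(29, 30) = 1, raising to the 29th power is a bijection on this group: if a^29 ≡ b^29 then (ab^{−1})^29 = 1, and the only element of order dividing gcd(29, 30) = 1 is 1, so a = b.
With f(0) = 0 this makes f injective on all of ℤ/31ℤ, hence bijective (finite equal-size domain and codomain). In particular f is surjective.
Since f is surjective, we find the preimage of 11. The inverse of x ↦ x^29 on (ℤ/31ℤ)^× is x ↦ x^29, because 29·29 = 841 = 28·30 + 1 ≡ 1 (mod 30) and x^{30} = 1 for x ≠ 0 (Fermat). So f⁻¹(11) = 11^29 mod 31.
Repeated squaring mod 31: 11^1 ≡ 11, 11^2 ≡ 11² = 121 ≡ 28, 11^4 ≡ 28² = 784 ≡ 9, 11^8 ≡ 9² = 81 ≡ 19, 11^16 ≡ 19² = 361 ≡ 20. Since 29 = 16 + 8 + 4 + 1, 11^29 ≡ 20·19·9·11: 20·19 = 380 ≡ 8, then 8·9 = 72 ≡ 10, then 10·11 = 110 ≡ 17. So 11^29 ≡ 17 (mod 31).
Hence f⁻¹(11) = 17.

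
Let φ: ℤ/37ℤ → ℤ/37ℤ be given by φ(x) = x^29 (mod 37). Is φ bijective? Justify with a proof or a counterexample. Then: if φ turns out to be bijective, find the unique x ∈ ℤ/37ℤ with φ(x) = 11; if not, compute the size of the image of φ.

Since 37 is prime, the nonzero elements of ℤ/37ℤ form a cyclic group of order 36.
As gcd(29, 36) = 1, raising to the 29th power is a bijection on this group: if a^29 ≡ b^29 then (ab^{−1})^29 = 1, and the only element of order dividing gcd(29, 36) = 1 is 1, so a = b.
With φ(0) = 0 this makes φ injective on all of ℤ/37ℤ, hence bijective (finite equal-size domain and codomain). In particular φ is bijective.
Since φ is bijective, we find the preimage of 11. The inverse of x ↦ x^29 on (ℤ/37ℤ)^× is x ↦ x^5, because 29·5 = 145 = 4·36 + 1 ≡ 1 (mod 36) and x^{36} = 1 for x ≠ 0 (Fermat). So φ⁻¹(11) = 11^5 mod 37.
Repeated squaring mod 37: 11^1 ≡ 11, 11^2 ≡ 11² = 121 ≡ 10, 11^4 ≡ 10² = 100 ≡ 26. Since 5 = 4 + 1, 11^5 ≡ 26·11: 26·11 = 286 ≡ 27. So 11^5 ≡ 27 (mod 37).
Hence φ⁻¹(11) = 27.

27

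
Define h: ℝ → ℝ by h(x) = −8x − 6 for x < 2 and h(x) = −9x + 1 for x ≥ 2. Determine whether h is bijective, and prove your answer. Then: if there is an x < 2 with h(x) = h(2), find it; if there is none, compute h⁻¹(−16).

11/8

Both pieces are strictly decreasing (slopes −8 and −9), so each is injective on its own interval.
The left piece maps (−∞, 2) onto (−22, ∞); the right piece maps [2, ∞) onto (−∞, −17].
These images overlap. In particular h(2) = −17 (right piece), and solving −8x − 6 = −17 on the left piece gives x = 11/8 < 2.
So h(11/8) = h(2) with 11/8 ≠ 2, and h is not injective, hence not bijective. This x = 11/8 is the requested value below 2.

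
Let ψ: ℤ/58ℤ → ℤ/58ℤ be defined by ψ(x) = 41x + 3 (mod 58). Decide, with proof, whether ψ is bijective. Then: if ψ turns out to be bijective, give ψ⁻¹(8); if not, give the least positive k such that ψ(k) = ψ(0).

If ψ(x_1) = ψ(x_2), then 41x_1 ≡ 41x_2 (mod 58). Because gcd(41, 58) = 1, we may cancel 41 to get x_1 ≡ x_2 (mod 58).
We now compute 41⁻¹ mod 58 explicitly. Euclid's algorithm: 58 = 1·41 + 17, 41 = 2·17 + 7, 17 = 2·7 + 3, 7 = 2·3 + 1; back-substituting gives 1 = 17·41 − 12·58, so 41⁻¹ ≡ 17 (mod 58).
For any y ∈ ℤ/58ℤ, x = 17(y − 3) mod 58 satisfies ψ(x) = 41·17(y − 3) + 3 ≡ y (since 41·17 ≡ 1 mod 58). So every y has a preimage.
Thus ψ is bijective.
Since ψ is bijective, we compute ψ⁻¹(8): solve 41x + 3 ≡ 8 (mod 58), i.e. 41x ≡ 5 (mod 58).
Multiplying by 41⁻¹ = 17 gives x ≡ 17·5 = 85 = 1·58 + 27 ≡ 27 (mod 58).
Check: ψ(27) = 41·27 + 3 = 1110 = 19·58 + 8 ≡ 8 (mod 58).

27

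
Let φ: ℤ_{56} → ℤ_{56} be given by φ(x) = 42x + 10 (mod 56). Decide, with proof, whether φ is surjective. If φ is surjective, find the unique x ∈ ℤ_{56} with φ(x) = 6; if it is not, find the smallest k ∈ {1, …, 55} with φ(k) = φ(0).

By definition, surjectivity means every element of the codomain has a preimage under φ.
Since gcd(42, 56) = 14, we have 42x ≡ 0 (mod 14) for all x, so φ(x) ≡ 10 (mod 14).
But 0 ≢ 10 (mod 14), so 0 ∈ ℤ_{56} has no preimage. So φ is not surjective.
Since φ is not surjective, we find the least positive k with φ(k) = φ(0): this means 42k ≡ 0 (mod 56), i.e. 56 ∣ 42k. Since gcd(42, 56) = 14, dividing through by 14 this holds exactly when 4 ∣ 3k, and as gcd(3, 4) = 1, exactly when 4 ∣ k.
The smallest positive such k is 4.

4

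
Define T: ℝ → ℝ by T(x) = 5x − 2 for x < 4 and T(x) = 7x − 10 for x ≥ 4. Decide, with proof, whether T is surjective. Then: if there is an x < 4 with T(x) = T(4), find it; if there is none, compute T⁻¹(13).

Both pieces are strictly increasing (slopes 5 and 7), so each is injective on its own interval.
The left piece maps (−∞, 4) onto (−∞, 18); the right piece maps [4, ∞) onto [18, ∞).
These images together cover ℝ, so T is surjective.
Because the two images are disjoint, no x < 4 has T(x) = T(4), so we compute T⁻¹(13): 13 lies in (−∞, 18), so solve 5x − 2 = 13: x = (13 + 2)/5 = 3.

3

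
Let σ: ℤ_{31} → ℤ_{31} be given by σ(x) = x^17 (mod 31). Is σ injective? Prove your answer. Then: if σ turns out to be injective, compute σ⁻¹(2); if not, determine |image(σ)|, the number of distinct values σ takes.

8

Since 31 is prime, the nonzero elements of ℤ_{31} form a cyclic group of order 30.
As gcd(17, 30) = 1, raising to the 17th power is a bijection on this group: if x_1^17 ≡ x_2^17 then (x_1x_2^{−1})^17 = 1, and the only element of order dividing gcd(17, 30) = 1 is 1, so x_1 = x_2.
With σ(0) = 0 this makes σ injective on all of ℤ_{31}, hence bijective (finite equal-size domain and codomain). In particular σ is injective.
Since σ is injective, we find the preimage of 2. The inverse of x ↦ x^17 on (ℤ_{31})^× is x ↦ x^23, because 17·23 = 391 = 13·30 + 1 ≡ 1 (mod 30) and x^{30} = 1 for x ≠ 0 (Fermat). So σ⁻¹(2) = 2^23 mod 31.
Repeated squaring mod 31: 2^1 ≡ 2, 2^2 ≡ 2² = 4, 2^4 ≡ 4² = 16, 2^8 ≡ 16² = 256 ≡ 8, 2^16 ≡ 8² = 64 ≡ 2. Since 23 = 16 + 4 + 2 + 1, 2^23 ≡ 2·16·4·2: 2·16 = 32 ≡ 1, then 1·4 = 4, then 4·2 = 8. So 2^23 ≡ 8 (mod 31).
Hence σ⁻¹(2) = 8.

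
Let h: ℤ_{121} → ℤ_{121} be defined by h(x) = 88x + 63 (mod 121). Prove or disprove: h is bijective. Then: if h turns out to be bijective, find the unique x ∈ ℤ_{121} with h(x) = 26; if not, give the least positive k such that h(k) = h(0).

11

Recall that h is injective when h(x_1) = h(x_2) forces x_1 = x_2.
We have gcd(88, 121) = 11 > 1. Taking x_1 = 0 and x_2 = 11: h(0) = 63 and h(11) = 88·11 + 63 = 1031 ≡ 63 (mod 121).
So h(0) = h(11) while 0 ≠ 11, thus h is not injective, hence not bijective.
Since h is not bijective, we find the least positive k with h(k) = h(0): this means 88k ≡ 0 (mod 121), i.e. 121 ∣ 88k. Since gcd(88, 121) = 11, dividing through by 11 this holds exactly when 11 ∣ 8k, and as gcd(8, 11) = 1, exactly when 11 ∣ k.
The smallest positive such k is 11.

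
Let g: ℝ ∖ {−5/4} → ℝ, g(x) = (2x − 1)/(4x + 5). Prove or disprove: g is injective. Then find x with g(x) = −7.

Suppose g(a) = g(b). Cross-multiplying: (2a − 1)(4b + 5) = (2b − 1)(4a + 5).
Expanding both sides and cancelling the symmetric terms leaves 14·(a − b) = 0. Since 14 ≠ 0, a = b. So g is injective.
Solving g(x) = −7: cross-multiplying gives 2x − 1 = −7(4x + 5), which rearranges to 30x = −34, so x = −17/15.

-17/15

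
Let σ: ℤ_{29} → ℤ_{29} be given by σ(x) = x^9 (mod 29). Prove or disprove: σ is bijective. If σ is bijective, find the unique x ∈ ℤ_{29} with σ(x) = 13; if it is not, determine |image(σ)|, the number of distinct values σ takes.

4

Since 29 is prime, the nonzero elements of ℤ_{29} form a cyclic group of order 28.
As gcd(9, 28) = 1, raising to the 9th power is a bijection on this group: if x_1^9 ≡ x_2^9 then (x_1x_2^{−1})^9 = 1, and the only element of order dividing gcd(9, 28) = 1 is 1, so x_1 = x_2.
With σ(0) = 0 this makes σ injective on all of ℤ_{29}, hence bijective (finite equal-size domain and codomain). In particular σ is bijective.
Since σ is bijective, we find the preimage of 13. The inverse of x ↦ x^9 on (ℤ_{29})^× is x ↦ x^25, because 9·25 = 225 = 8·28 + 1 ≡ 1 (mod 28) and x^{28} = 1 for x ≠ 0 (Fermat). So σ⁻¹(13) = 13^25 mod 29.
Repeated squaring mod 29: 13^1 ≡ 13, 13^2 ≡ 13² = 169 ≡ 24, 13^4 ≡ 24² = 576 ≡ 25, 13^8 ≡ 25² = 625 ≡ 16, 13^16 ≡ 16² = 256 ≡ 24. Since 25 = 16 + 8 + 1, 13^25 ≡ 24·16·13: 24·16 = 384 ≡ 7, then 7·13 = 91 ≡ 4. So 13^25 ≡ 4 (mod 29).
Hence σ⁻¹(13) = 4.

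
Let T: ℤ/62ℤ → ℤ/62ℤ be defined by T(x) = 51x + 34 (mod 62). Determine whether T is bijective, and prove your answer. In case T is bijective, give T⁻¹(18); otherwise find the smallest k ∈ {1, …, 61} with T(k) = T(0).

Suppose T(u) = T(v) in ℤ/62ℤ. Then 51u + 34 ≡ 51v + 34 (mod 62), thus 51(u − v) ≡ 0 (mod 62).
Since gcd(51, 62) = 1, 51 is invertible modulo 62, hence u − v ≡ 0 (mod 62), i.e. u = v.
We now compute 51⁻¹ mod 62 explicitly. Euclid's algorithm: 62 = 1·51 + 11, 51 = 4·11 + 7, 11 = 1·7 + 4, 7 = 1·4 + 3, 4 = 1·3 + 1; back-substituting gives 1 = 45·51 − 37·62, so 51⁻¹ ≡ 45 (mod 62).
For any y ∈ ℤ/62ℤ, x = 45(y − 34) mod 62 satisfies T(x) = 51·45(y − 34) + 34 ≡ y (since 51·45 ≡ 1 mod 62). So every y has a preimage.
Thus T is bijective.
Since T is bijective, we find T⁻¹(18): we need 51x ≡ 18 − 34 ≡ 46 (mod 62). Using 51⁻¹ = 45: x ≡ 45·46 = 2070 = 33·62 + 24, so x = 24.
Check: T(24) = 51·24 + 34 = 1258 = 20·62 + 18 ≡ 18 (mod 62).

24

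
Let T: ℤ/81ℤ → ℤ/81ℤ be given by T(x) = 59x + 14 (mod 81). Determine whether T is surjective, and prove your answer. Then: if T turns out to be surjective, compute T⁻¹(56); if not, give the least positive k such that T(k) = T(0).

Since gcd(59, 81) = 1, 59 is invertible modulo 81. Euclid's algorithm: 81 = 1·59 + 22, 59 = 2·22 + 15, 22 = 1·15 + 7, 15 = 2·7 + 1; back-substituting gives 1 = 11·59 − 8·81, so 59⁻¹ ≡ 11 (mod 81).
For any y ∈ ℤ/81ℤ, x = 11(y − 14) mod 81 satisfies T(x) = 59·11(y − 14) + 14 ≡ y (since 59·11 ≡ 1 mod 81). So every y has a preimage.
Thus T is surjective.
Since T is surjective, we find T⁻¹(56): we need 59x ≡ 56 − 14 ≡ 42 (mod 81). Using 59⁻¹ = 11: x ≡ 11·42 = 462 = 5·81 + 57, so x = 57.
Check: T(57) = 59·57 + 14 = 3377 = 41·81 + 56 ≡ 56 (mod 81).

57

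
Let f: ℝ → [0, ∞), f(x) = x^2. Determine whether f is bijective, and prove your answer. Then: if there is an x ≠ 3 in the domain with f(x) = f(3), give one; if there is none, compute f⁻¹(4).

-3

f(3) = 9 = (−3)^2 = f(−3) (since 2 is even), with 3 ≠ −3. So f is not injective, hence not bijective.
For the follow-up, such an x exists: taking x = −3 ∈ ℝ gives f(−3) = 9 = f(3) with −3 ≠ 3.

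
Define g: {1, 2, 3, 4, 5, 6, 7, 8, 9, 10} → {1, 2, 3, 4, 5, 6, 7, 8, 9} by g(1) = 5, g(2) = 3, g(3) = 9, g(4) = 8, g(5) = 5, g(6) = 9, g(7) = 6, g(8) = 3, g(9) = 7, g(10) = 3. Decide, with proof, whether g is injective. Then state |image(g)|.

6

g(1) = 5 = g(5) with 1 ≠ 5, so g is not injective.
The image of g is {3, 5, 6, 7, 8, 9}, which has 6 elements.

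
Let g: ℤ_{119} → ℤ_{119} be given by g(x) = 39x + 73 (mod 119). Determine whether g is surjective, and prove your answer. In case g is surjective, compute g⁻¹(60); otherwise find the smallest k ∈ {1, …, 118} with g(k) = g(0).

Recall: g is surjective if every y in the codomain equals g(x) for some x in the domain.
Since gcd(39, 119) = 1, 39 is invertible modulo 119. Euclid's algorithm: 119 = 3·39 + 2, 39 = 19·2 + 1; back-substituting gives 1 = 58·39 − 19·119, so 39⁻¹ ≡ 58 (mod 119).
For any y ∈ ℤ_{119}, x = 58(y − 73) mod 119 satisfies g(x) = 39·58(y − 73) + 73 ≡ y (since 39·58 ≡ 1 mod 119). So every y has a preimage.
So g is surjective.
Since g is surjective, we compute g⁻¹(60): solve 39x + 73 ≡ 60 (mod 119), i.e. 39x ≡ 106 (mod 119).
Multiplying by 39⁻¹ = 58 gives x ≡ 58·106 = 6148 = 51·119 + 79 ≡ 79 (mod 119).
Check: g(79) = 39·79 + 73 = 3154 = 26·119 + 60 ≡ 60 (mod 119).

79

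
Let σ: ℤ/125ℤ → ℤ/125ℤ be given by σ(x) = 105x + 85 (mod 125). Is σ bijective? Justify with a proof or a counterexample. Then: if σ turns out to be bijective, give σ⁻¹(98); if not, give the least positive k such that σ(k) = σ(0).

We have gcd(105, 125) = 5 > 1. Taking x_1 = 0 and x_2 = 25: σ(0) = 85 and σ(25) = 105·25 + 85 = 2710 ≡ 85 (mod 125).
So σ(0) = σ(25) while 0 ≠ 25, therefore σ is not injective, hence not bijective.
Since σ is not bijective, we find the least positive k with σ(k) = σ(0): this means 105k ≡ 0 (mod 125), i.e. 125 ∣ 105k. Since gcd(105, 125) = 5, dividing through by 5 this holds exactly when 25 ∣ 21k, and as gcd(21, 25) = 1, exactly when 25 ∣ k.
The smallest positive such k is 25.

25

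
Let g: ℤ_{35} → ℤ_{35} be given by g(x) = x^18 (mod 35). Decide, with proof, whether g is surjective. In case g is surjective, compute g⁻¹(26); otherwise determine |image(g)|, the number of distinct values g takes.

g(2): Repeated squaring mod 35: 2^1 ≡ 2, 2^2 ≡ 2² = 4, 2^4 ≡ 4² = 16, 2^8 ≡ 16² = 256 ≡ 11, 2^16 ≡ 11² = 121 ≡ 16. Since 18 = 16 + 2, 2^18 ≡ 16·4: 16·4 = 64 ≡ 29. So 2^18 ≡ 29 (mod 35).
g(3): Repeated squaring mod 35: 3^1 ≡ 3, 3^2 ≡ 3² = 9, 3^4 ≡ 9² = 81 ≡ 11, 3^8 ≡ 11² = 121 ≡ 16, 3^16 ≡ 16² = 256 ≡ 11. Since 18 = 16 + 2, 3^18 ≡ 11·9: 11·9 = 99 ≡ 29. So 3^18 ≡ 29 (mod 35).
So g(2) = g(3) = 29 while 2 ≠ 3, so g is not injective.
A non-injective map from the 35-element set ℤ_{35} to itself takes at most 34 distinct values, so it cannot be surjective. Hence g is not surjective.
Since g is not surjective, we determine |image(g)|. Computing x^18 mod 35 for each x (by repeated squaring, reducing mod 35 at every step), the values g(0), g(1), …, g(34) are: 0, 1, 29, 29, 1, 15, 1, 14, 29, 1, 15, 1, 29, 29, 21, 15, 1, 29, 29, 1, 15, 21, 29, 29, 1, 15, 1, 29, 14, 1, 15, 1, 29, 29, 1.
The distinct values are {0, 1, 14, 15, 21, 29}; there are 6 of them.

6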